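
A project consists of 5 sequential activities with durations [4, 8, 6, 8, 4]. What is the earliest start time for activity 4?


Activity 4 starts after activities 1 through 3 complete.
Predecessor durations: [4, 8, 6]
ES = 4 + 8 + 6 = 18

18


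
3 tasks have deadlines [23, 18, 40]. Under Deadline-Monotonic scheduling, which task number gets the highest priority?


Sort tasks by relative deadline (ascending):
  Task 2: deadline = 18
  Task 1: deadline = 23
  Task 3: deadline = 40
Priority order (highest first): [2, 1, 3]
Highest priority task = 2

2


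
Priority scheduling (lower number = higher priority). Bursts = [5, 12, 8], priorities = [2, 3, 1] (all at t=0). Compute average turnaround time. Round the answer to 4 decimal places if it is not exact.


Sort by priority (ascending = highest first):
Order: [(1, 8), (2, 5), (3, 12)]
Completion times:
  Priority 1, burst=8, C=8
  Priority 2, burst=5, C=13
  Priority 3, burst=12, C=25
Average turnaround = 46/3 = 15.3333

15.3333


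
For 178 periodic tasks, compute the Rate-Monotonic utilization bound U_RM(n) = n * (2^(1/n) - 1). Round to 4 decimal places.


Compute 2^(1/178) = 1.0039016771
Subtract 1: 1.0039016771 - 1 = 0.0039016771
Multiply by n: 178 * 0.0039016771 = 0.6944985238
Round to 4 dp: 0.6945

0.6945


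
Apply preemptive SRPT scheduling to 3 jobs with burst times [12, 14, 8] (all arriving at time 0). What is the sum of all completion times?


Since all jobs arrive at t=0, SRPT equals SPT ordering.
SPT order: [8, 12, 14]
Completion times:
  Job 1: p=8, C=8
  Job 2: p=12, C=20
  Job 3: p=14, C=34
Total completion time = 8 + 20 + 34 = 62

62


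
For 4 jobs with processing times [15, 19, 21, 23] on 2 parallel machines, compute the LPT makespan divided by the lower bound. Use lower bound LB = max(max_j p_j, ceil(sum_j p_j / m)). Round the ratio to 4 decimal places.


LPT order: [23, 21, 19, 15]
Machine loads after assignment: [38, 40]
LPT makespan = 40
Lower bound = max(max_job, ceil(total/2)) = max(23, 39) = 39
Ratio = 40 / 39 = 1.0256

1.0256


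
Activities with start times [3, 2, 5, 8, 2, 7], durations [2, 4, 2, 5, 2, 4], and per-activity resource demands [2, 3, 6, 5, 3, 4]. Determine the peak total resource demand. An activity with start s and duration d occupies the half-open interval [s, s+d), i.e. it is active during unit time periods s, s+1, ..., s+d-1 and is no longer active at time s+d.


Each activity i is active on [start_i, start_i + duration_i).
Compute total resource usage per time slot:
  t=0: active resources = [], total = 0
  t=1: active resources = [], total = 0
  t=2: active resources = [3, 3], total = 6
  t=3: active resources = [2, 3, 3], total = 8
  t=4: active resources = [2, 3], total = 5
  t=5: active resources = [3, 6], total = 9
  t=6: active resources = [6], total = 6
  t=7: active resources = [4], total = 4
  t=8: active resources = [5, 4], total = 9
  t=9: active resources = [5, 4], total = 9
  t=10: active resources = [5, 4], total = 9
  t=11: active resources = [5], total = 5
  t=12: active resources = [5], total = 5
Peak resource demand = 9

9


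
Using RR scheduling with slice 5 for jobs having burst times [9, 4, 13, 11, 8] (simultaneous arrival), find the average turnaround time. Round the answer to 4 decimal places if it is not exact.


Time quantum = 5
Execution trace:
  J1 runs 5 units, time = 5
  J2 runs 4 units, time = 9
  J3 runs 5 units, time = 14
  J4 runs 5 units, time = 19
  J5 runs 5 units, time = 24
  J1 runs 4 units, time = 28
  J3 runs 5 units, time = 33
  J4 runs 5 units, time = 38
  J5 runs 3 units, time = 41
  J3 runs 3 units, time = 44
  J4 runs 1 units, time = 45
Finish times: [28, 9, 44, 45, 41]
Average turnaround = 167/5 = 33.4

33.4


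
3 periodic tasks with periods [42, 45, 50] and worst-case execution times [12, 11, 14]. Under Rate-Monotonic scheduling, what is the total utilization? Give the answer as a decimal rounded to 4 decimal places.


Compute individual utilizations (exact fractions):
  Task 1: C/T = 12/42 = 2/7 (approx. 0.2857)
  Task 2: C/T = 11/45 (approx. 0.2444)
  Task 3: C/T = 14/50 = 7/25 (approx. 0.28)
Total utilization U = 2/7 + 11/45 + 7/25 = 1276/1575
Rounded to 4 decimal places: U = 0.8102
RM (Liu & Layland) bound for 3 tasks = 0.779763; compare with U = 1276/1575 (approx. 0.810159)
bound < U <= 1, so the RM sufficient condition is not met (inconclusive; an exact test such as response-time analysis is needed).

0.8102


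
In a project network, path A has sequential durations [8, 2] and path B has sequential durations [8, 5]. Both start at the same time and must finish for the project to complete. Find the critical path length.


Path A total = 8 + 2 = 10
Path B total = 8 + 5 = 13
Critical path = longest path = max(10, 13) = 13

13


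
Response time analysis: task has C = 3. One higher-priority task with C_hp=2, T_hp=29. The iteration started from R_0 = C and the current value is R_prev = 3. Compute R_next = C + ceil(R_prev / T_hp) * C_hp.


R_next = C + ceil(R_prev / T_hp) * C_hp
ceil(3 / 29) = ceil(0.1034) = 1
Interference = 1 * 2 = 2
R_next = 3 + 2 = 5

5


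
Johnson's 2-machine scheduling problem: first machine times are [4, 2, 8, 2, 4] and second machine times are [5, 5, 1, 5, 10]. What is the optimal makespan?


Apply Johnson's rule:
  Group 1 (a <= b): [(2, 2, 5), (4, 2, 5), (1, 4, 5), (5, 4, 10)]
  Group 2 (a > b): [(3, 8, 1)]
Optimal job order: [2, 4, 1, 5, 3]
Schedule:
  Job 2: M1 done at 2, M2 done at 7
  Job 4: M1 done at 4, M2 done at 12
  Job 1: M1 done at 8, M2 done at 17
  Job 5: M1 done at 12, M2 done at 27
  Job 3: M1 done at 20, M2 done at 28
Makespan = 28

28


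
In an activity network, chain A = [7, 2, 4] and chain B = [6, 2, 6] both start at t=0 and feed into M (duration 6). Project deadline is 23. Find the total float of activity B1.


Forward pass: ES(B1) = sum of predecessors on chain B = 0
EF = ES + duration = 0 + 6 = 6
Backward pass: LF(M) = deadline = 23; LS(M) = 23 - 6 = 17
LF(B1) = LS(M) - sum(successors on chain B) = 17 - 8 = 9
LS = LF - duration = 9 - 6 = 3
Total float = LS - ES = 3 - 0 = 3

3


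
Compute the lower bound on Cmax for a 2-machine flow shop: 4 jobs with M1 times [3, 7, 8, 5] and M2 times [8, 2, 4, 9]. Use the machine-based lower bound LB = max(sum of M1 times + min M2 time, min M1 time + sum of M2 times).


LB1 = sum(M1 times) + min(M2 times) = 23 + 2 = 25
LB2 = min(M1 times) + sum(M2 times) = 3 + 23 = 26
Lower bound = max(LB1, LB2) = max(25, 26) = 26

26


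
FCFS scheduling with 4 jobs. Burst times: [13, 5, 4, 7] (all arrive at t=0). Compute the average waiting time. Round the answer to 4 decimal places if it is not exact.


FCFS order (as given): [13, 5, 4, 7]
Waiting times:
  Job 1: wait = 0
  Job 2: wait = 13
  Job 3: wait = 18
  Job 4: wait = 22
Sum of waiting times = 53
Average waiting time = 53/4 = 13.25

13.25


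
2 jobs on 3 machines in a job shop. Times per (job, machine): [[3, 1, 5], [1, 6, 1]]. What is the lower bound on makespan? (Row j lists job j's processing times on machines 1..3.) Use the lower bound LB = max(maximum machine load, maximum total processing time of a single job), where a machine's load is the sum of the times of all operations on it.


Machine loads:
  Machine 1: 3 + 1 = 4
  Machine 2: 1 + 6 = 7
  Machine 3: 5 + 1 = 6
Max machine load = 7
Job totals:
  Job 1: 9
  Job 2: 8
Max job total = 9
Lower bound = max(7, 9) = 9

9


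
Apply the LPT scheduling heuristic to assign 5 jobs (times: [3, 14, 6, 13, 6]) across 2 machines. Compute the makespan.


Sort jobs in decreasing order (LPT): [14, 13, 6, 6, 3]
Assign each job to the least loaded machine:
  Machine 1: jobs [14, 6], load = 20
  Machine 2: jobs [13, 6, 3], load = 22
Makespan = max load = 22

22


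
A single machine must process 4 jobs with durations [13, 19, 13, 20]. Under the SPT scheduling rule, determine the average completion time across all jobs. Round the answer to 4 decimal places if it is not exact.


Sort jobs by processing time (SPT order): [13, 13, 19, 20]
Compute completion times sequentially:
  Job 1: processing = 13, completes at 13
  Job 2: processing = 13, completes at 26
  Job 3: processing = 19, completes at 45
  Job 4: processing = 20, completes at 65
Sum of completion times = 149
Average completion time = 149/4 = 37.25

37.25


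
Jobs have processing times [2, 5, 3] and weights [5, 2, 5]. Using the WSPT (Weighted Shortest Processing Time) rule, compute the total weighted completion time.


Compute p/w ratios and sort ascending (WSPT): [(2, 5), (3, 5), (5, 2)]
Compute weighted completion times:
  Job (p=2,w=5): C=2, w*C=5*2=10
  Job (p=3,w=5): C=5, w*C=5*5=25
  Job (p=5,w=2): C=10, w*C=2*10=20
Total weighted completion time = 55

55


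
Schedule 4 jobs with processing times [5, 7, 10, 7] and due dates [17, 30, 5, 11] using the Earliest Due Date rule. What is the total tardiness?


Sort by due date (EDD order): [(10, 5), (7, 11), (5, 17), (7, 30)]
Compute completion times and tardiness:
  Job 1: p=10, d=5, C=10, tardiness=max(0,10-5)=5
  Job 2: p=7, d=11, C=17, tardiness=max(0,17-11)=6
  Job 3: p=5, d=17, C=22, tardiness=max(0,22-17)=5
  Job 4: p=7, d=30, C=29, tardiness=max(0,29-30)=0
Total tardiness = 16

16


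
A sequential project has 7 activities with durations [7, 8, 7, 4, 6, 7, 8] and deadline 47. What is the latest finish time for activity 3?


LF(activity 3) = deadline - sum of successor durations
Successors: activities 4 through 7 with durations [4, 6, 7, 8]
Sum of successor durations = 25
LF = 47 - 25 = 22

22


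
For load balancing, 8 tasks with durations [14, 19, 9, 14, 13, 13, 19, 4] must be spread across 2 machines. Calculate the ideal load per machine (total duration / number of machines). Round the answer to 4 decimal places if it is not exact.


Total processing time = 14 + 19 + 9 + 14 + 13 + 13 + 19 + 4 = 105
Number of machines = 2
Ideal balanced load = 105 / 2 = 52.5

52.5


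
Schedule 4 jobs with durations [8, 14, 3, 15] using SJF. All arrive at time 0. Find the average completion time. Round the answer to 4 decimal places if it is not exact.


SJF order (ascending): [3, 8, 14, 15]
Completion times:
  Job 1: burst=3, C=3
  Job 2: burst=8, C=11
  Job 3: burst=14, C=25
  Job 4: burst=15, C=40
Average completion = 79/4 = 19.75

19.75


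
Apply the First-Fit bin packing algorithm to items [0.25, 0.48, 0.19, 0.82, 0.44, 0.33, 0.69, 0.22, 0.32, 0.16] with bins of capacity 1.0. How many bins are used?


Place items sequentially using First-Fit:
  Item 0.25 -> new Bin 1
  Item 0.48 -> Bin 1 (now 0.73)
  Item 0.19 -> Bin 1 (now 0.92)
  Item 0.82 -> new Bin 2
  Item 0.44 -> new Bin 3
  Item 0.33 -> Bin 3 (now 0.77)
  Item 0.69 -> new Bin 4
  Item 0.22 -> Bin 3 (now 0.99)
  Item 0.32 -> new Bin 5
  Item 0.16 -> Bin 2 (now 0.98)
Total bins used = 5

5


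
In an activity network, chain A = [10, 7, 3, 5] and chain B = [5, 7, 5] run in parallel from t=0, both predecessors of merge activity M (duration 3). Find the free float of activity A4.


ES(A4) = sum of predecessors on chain A = 20
EF(A4) = ES + duration = 20 + 5 = 25
Successor of A4 is M. ES(M) = max(sum(A), sum(B)) = max(25, 17) = 25
Free float = ES(successor) - EF(current) = 25 - 25 = 0

0


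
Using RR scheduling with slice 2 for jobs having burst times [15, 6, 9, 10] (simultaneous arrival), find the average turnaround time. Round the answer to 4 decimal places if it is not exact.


Time quantum = 2
Execution trace:
  J1 runs 2 units, time = 2
  J2 runs 2 units, time = 4
  J3 runs 2 units, time = 6
  J4 runs 2 units, time = 8
  J1 runs 2 units, time = 10
  J2 runs 2 units, time = 12
  J3 runs 2 units, time = 14
  J4 runs 2 units, time = 16
  J1 runs 2 units, time = 18
  J2 runs 2 units, time = 20
  J3 runs 2 units, time = 22
  J4 runs 2 units, time = 24
  J1 runs 2 units, time = 26
  J3 runs 2 units, time = 28
  J4 runs 2 units, time = 30
  J1 runs 2 units, time = 32
  J3 runs 1 units, time = 33
  J4 runs 2 units, time = 35
  J1 runs 2 units, time = 37
  J1 runs 2 units, time = 39
  J1 runs 1 units, time = 40
Finish times: [40, 20, 33, 35]
Average turnaround = 128/4 = 32.0

32.0


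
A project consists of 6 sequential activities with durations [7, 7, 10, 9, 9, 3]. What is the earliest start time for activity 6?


Activity 6 starts after activities 1 through 5 complete.
Predecessor durations: [7, 7, 10, 9, 9]
ES = 7 + 7 + 10 + 9 + 9 = 42

42


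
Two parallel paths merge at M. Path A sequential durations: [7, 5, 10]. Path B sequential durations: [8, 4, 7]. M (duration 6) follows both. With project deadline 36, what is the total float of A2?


Forward pass: ES(A2) = sum of predecessors on chain A = 7
EF = ES + duration = 7 + 5 = 12
Backward pass: LF(M) = deadline = 36; LS(M) = 36 - 6 = 30
LF(A2) = LS(M) - sum(successors on chain A) = 30 - 10 = 20
LS = LF - duration = 20 - 5 = 15
Total float = LS - ES = 15 - 7 = 8

8


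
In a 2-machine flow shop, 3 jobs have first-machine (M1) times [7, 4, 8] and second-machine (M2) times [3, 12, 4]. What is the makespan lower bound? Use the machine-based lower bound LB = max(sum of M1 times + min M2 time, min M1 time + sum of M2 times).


LB1 = sum(M1 times) + min(M2 times) = 19 + 3 = 22
LB2 = min(M1 times) + sum(M2 times) = 4 + 19 = 23
Lower bound = max(LB1, LB2) = max(22, 23) = 23

23


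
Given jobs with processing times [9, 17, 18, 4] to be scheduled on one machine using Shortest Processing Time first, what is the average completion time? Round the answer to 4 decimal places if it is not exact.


Sort jobs by processing time (SPT order): [4, 9, 17, 18]
Compute completion times sequentially:
  Job 1: processing = 4, completes at 4
  Job 2: processing = 9, completes at 13
  Job 3: processing = 17, completes at 30
  Job 4: processing = 18, completes at 48
Sum of completion times = 95
Average completion time = 95/4 = 23.75

23.75


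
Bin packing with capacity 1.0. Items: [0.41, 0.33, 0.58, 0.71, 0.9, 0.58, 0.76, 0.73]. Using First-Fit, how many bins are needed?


Place items sequentially using First-Fit:
  Item 0.41 -> new Bin 1
  Item 0.33 -> Bin 1 (now 0.74)
  Item 0.58 -> new Bin 2
  Item 0.71 -> new Bin 3
  Item 0.9 -> new Bin 4
  Item 0.58 -> new Bin 5
  Item 0.76 -> new Bin 6
  Item 0.73 -> new Bin 7
Total bins used = 7

7


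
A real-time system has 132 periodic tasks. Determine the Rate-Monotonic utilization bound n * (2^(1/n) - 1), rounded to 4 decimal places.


Compute 2^(1/132) = 1.0052649263
Subtract 1: 1.0052649263 - 1 = 0.0052649263
Multiply by n: 132 * 0.0052649263 = 0.6949702716
Round to 4 dp: 0.6950

0.6950


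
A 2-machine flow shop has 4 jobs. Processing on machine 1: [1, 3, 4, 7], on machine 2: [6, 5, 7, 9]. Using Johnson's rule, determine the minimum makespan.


Apply Johnson's rule:
  Group 1 (a <= b): [(1, 1, 6), (2, 3, 5), (3, 4, 7), (4, 7, 9)]
  Group 2 (a > b): []
Optimal job order: [1, 2, 3, 4]
Schedule:
  Job 1: M1 done at 1, M2 done at 7
  Job 2: M1 done at 4, M2 done at 12
  Job 3: M1 done at 8, M2 done at 19
  Job 4: M1 done at 15, M2 done at 28
Makespan = 28

28


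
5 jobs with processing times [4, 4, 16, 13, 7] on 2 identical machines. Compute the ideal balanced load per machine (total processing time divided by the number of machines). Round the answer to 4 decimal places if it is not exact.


Total processing time = 4 + 4 + 16 + 13 + 7 = 44
Number of machines = 2
Ideal balanced load = 44 / 2 = 22.0

22.0


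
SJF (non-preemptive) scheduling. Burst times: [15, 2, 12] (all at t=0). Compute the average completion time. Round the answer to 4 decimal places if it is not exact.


SJF order (ascending): [2, 12, 15]
Completion times:
  Job 1: burst=2, C=2
  Job 2: burst=12, C=14
  Job 3: burst=15, C=29
Average completion = 45/3 = 15.0

15.0


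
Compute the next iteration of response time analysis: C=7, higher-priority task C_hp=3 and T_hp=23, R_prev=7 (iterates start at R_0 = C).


R_next = C + ceil(R_prev / T_hp) * C_hp
ceil(7 / 23) = ceil(0.3043) = 1
Interference = 1 * 3 = 3
R_next = 7 + 3 = 10

10


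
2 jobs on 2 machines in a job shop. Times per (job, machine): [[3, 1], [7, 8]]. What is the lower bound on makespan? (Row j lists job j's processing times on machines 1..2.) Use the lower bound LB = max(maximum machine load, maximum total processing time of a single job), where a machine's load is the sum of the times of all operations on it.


Machine loads:
  Machine 1: 3 + 7 = 10
  Machine 2: 1 + 8 = 9
Max machine load = 10
Job totals:
  Job 1: 4
  Job 2: 15
Max job total = 15
Lower bound = max(10, 15) = 15

15


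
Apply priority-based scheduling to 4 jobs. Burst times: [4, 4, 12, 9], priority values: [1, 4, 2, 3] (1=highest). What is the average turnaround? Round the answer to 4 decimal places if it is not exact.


Sort by priority (ascending = highest first):
Order: [(1, 4), (2, 12), (3, 9), (4, 4)]
Completion times:
  Priority 1, burst=4, C=4
  Priority 2, burst=12, C=16
  Priority 3, burst=9, C=25
  Priority 4, burst=4, C=29
Average turnaround = 74/4 = 18.5

18.5


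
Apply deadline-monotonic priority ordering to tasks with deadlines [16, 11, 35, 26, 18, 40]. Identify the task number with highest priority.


Sort tasks by relative deadline (ascending):
  Task 2: deadline = 11
  Task 1: deadline = 16
  Task 5: deadline = 18
  Task 4: deadline = 26
  Task 3: deadline = 35
  Task 6: deadline = 40
Priority order (highest first): [2, 1, 5, 4, 3, 6]
Highest priority task = 2

2


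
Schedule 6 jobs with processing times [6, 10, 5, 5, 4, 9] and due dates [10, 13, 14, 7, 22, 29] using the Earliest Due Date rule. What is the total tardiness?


Sort by due date (EDD order): [(5, 7), (6, 10), (10, 13), (5, 14), (4, 22), (9, 29)]
Compute completion times and tardiness:
  Job 1: p=5, d=7, C=5, tardiness=max(0,5-7)=0
  Job 2: p=6, d=10, C=11, tardiness=max(0,11-10)=1
  Job 3: p=10, d=13, C=21, tardiness=max(0,21-13)=8
  Job 4: p=5, d=14, C=26, tardiness=max(0,26-14)=12
  Job 5: p=4, d=22, C=30, tardiness=max(0,30-22)=8
  Job 6: p=9, d=29, C=39, tardiness=max(0,39-29)=10
Total tardiness = 39

39


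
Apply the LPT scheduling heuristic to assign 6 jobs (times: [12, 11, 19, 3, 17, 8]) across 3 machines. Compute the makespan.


Sort jobs in decreasing order (LPT): [19, 17, 12, 11, 8, 3]
Assign each job to the least loaded machine:
  Machine 1: jobs [19, 3], load = 22
  Machine 2: jobs [17, 8], load = 25
  Machine 3: jobs [12, 11], load = 23
Makespan = max load = 25

25


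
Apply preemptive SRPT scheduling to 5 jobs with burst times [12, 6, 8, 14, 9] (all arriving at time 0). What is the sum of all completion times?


Since all jobs arrive at t=0, SRPT equals SPT ordering.
SPT order: [6, 8, 9, 12, 14]
Completion times:
  Job 1: p=6, C=6
  Job 2: p=8, C=14
  Job 3: p=9, C=23
  Job 4: p=12, C=35
  Job 5: p=14, C=49
Total completion time = 6 + 14 + 23 + 35 + 49 = 127

127


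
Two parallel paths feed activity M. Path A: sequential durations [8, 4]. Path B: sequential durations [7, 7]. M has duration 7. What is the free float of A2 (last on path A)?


ES(A2) = sum of predecessors on chain A = 8
EF(A2) = ES + duration = 8 + 4 = 12
Successor of A2 is M. ES(M) = max(sum(A), sum(B)) = max(12, 14) = 14
Free float = ES(successor) - EF(current) = 14 - 12 = 2

2


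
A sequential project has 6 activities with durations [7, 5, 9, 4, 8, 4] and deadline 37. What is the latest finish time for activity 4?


LF(activity 4) = deadline - sum of successor durations
Successors: activities 5 through 6 with durations [8, 4]
Sum of successor durations = 12
LF = 37 - 12 = 25

25


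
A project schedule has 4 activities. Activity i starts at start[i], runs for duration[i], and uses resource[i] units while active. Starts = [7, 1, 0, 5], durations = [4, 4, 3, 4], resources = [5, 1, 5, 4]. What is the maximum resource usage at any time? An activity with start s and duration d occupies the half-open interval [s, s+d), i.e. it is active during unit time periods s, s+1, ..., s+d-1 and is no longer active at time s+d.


Each activity i is active on [start_i, start_i + duration_i).
Compute total resource usage per time slot:
  t=0: active resources = [5], total = 5
  t=1: active resources = [1, 5], total = 6
  t=2: active resources = [1, 5], total = 6
  t=3: active resources = [1], total = 1
  t=4: active resources = [1], total = 1
  t=5: active resources = [4], total = 4
  t=6: active resources = [4], total = 4
  t=7: active resources = [5, 4], total = 9
  t=8: active resources = [5, 4], total = 9
  t=9: active resources = [5], total = 5
  t=10: active resources = [5], total = 5
Peak resource demand = 9

9


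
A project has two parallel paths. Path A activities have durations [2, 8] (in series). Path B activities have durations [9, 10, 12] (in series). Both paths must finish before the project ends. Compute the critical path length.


Path A total = 2 + 8 = 10
Path B total = 9 + 10 + 12 = 31
Critical path = longest path = max(10, 31) = 31

31


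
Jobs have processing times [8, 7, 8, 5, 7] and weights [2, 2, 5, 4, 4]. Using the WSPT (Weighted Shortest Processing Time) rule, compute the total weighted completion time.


Compute p/w ratios and sort ascending (WSPT): [(5, 4), (8, 5), (7, 4), (7, 2), (8, 2)]
Compute weighted completion times:
  Job (p=5,w=4): C=5, w*C=4*5=20
  Job (p=8,w=5): C=13, w*C=5*13=65
  Job (p=7,w=4): C=20, w*C=4*20=80
  Job (p=7,w=2): C=27, w*C=2*27=54
  Job (p=8,w=2): C=35, w*C=2*35=70
Total weighted completion time = 289

289


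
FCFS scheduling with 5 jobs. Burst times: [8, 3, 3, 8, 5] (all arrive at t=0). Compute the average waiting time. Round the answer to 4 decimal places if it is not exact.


FCFS order (as given): [8, 3, 3, 8, 5]
Waiting times:
  Job 1: wait = 0
  Job 2: wait = 8
  Job 3: wait = 11
  Job 4: wait = 14
  Job 5: wait = 22
Sum of waiting times = 55
Average waiting time = 55/5 = 11.0

11.0


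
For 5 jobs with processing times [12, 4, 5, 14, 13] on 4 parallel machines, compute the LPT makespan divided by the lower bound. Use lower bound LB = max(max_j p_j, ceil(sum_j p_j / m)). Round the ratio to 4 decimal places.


LPT order: [14, 13, 12, 5, 4]
Machine loads after assignment: [14, 13, 12, 9]
LPT makespan = 14
Lower bound = max(max_job, ceil(total/4)) = max(14, 12) = 14
Ratio = 14 / 14 = 1.0

1.0


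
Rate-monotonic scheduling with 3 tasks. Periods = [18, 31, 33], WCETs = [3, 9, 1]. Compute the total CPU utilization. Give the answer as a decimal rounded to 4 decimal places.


Compute individual utilizations (exact fractions):
  Task 1: C/T = 3/18 = 1/6 (approx. 0.1667)
  Task 2: C/T = 9/31 (approx. 0.2903)
  Task 3: C/T = 1/33 (approx. 0.0303)
Total utilization U = 1/6 + 9/31 + 1/33 = 997/2046
Rounded to 4 decimal places: U = 0.4873
RM (Liu & Layland) bound for 3 tasks = 0.779763; compare with U = 997/2046 (approx. 0.487292)
U <= bound, so schedulable by RM sufficient condition.

0.4873


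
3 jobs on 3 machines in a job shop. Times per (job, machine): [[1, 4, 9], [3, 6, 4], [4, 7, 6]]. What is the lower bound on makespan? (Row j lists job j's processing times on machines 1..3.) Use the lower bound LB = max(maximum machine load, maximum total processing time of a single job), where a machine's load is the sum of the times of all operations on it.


Machine loads:
  Machine 1: 1 + 3 + 4 = 8
  Machine 2: 4 + 6 + 7 = 17
  Machine 3: 9 + 4 + 6 = 19
Max machine load = 19
Job totals:
  Job 1: 14
  Job 2: 13
  Job 3: 17
Max job total = 17
Lower bound = max(19, 17) = 19

19


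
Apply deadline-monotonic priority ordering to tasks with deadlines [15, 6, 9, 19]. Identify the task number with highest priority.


Sort tasks by relative deadline (ascending):
  Task 2: deadline = 6
  Task 3: deadline = 9
  Task 1: deadline = 15
  Task 4: deadline = 19
Priority order (highest first): [2, 3, 1, 4]
Highest priority task = 2

2


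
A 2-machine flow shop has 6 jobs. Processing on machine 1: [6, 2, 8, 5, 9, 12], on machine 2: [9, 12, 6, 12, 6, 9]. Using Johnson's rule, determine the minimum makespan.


Apply Johnson's rule:
  Group 1 (a <= b): [(2, 2, 12), (4, 5, 12), (1, 6, 9)]
  Group 2 (a > b): [(6, 12, 9), (3, 8, 6), (5, 9, 6)]
Optimal job order: [2, 4, 1, 6, 3, 5]
Schedule:
  Job 2: M1 done at 2, M2 done at 14
  Job 4: M1 done at 7, M2 done at 26
  Job 1: M1 done at 13, M2 done at 35
  Job 6: M1 done at 25, M2 done at 44
  Job 3: M1 done at 33, M2 done at 50
  Job 5: M1 done at 42, M2 done at 56
Makespan = 56

56


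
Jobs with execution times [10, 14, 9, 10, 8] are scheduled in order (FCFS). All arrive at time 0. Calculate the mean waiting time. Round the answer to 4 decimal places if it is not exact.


FCFS order (as given): [10, 14, 9, 10, 8]
Waiting times:
  Job 1: wait = 0
  Job 2: wait = 10
  Job 3: wait = 24
  Job 4: wait = 33
  Job 5: wait = 43
Sum of waiting times = 110
Average waiting time = 110/5 = 22.0

22.0


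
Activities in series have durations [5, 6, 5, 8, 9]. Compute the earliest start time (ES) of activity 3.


Activity 3 starts after activities 1 through 2 complete.
Predecessor durations: [5, 6]
ES = 5 + 6 = 11

11


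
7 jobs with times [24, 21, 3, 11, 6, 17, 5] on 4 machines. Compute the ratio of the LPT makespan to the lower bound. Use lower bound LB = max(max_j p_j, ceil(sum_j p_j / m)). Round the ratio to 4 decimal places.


LPT order: [24, 21, 17, 11, 6, 5, 3]
Machine loads after assignment: [24, 21, 22, 20]
LPT makespan = 24
Lower bound = max(max_job, ceil(total/4)) = max(24, 22) = 24
Ratio = 24 / 24 = 1.0

1.0


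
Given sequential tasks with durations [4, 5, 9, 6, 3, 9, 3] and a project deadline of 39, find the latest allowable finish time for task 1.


LF(activity 1) = deadline - sum of successor durations
Successors: activities 2 through 7 with durations [5, 9, 6, 3, 9, 3]
Sum of successor durations = 35
LF = 39 - 35 = 4

4


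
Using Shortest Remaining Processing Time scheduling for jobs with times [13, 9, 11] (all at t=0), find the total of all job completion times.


Since all jobs arrive at t=0, SRPT equals SPT ordering.
SPT order: [9, 11, 13]
Completion times:
  Job 1: p=9, C=9
  Job 2: p=11, C=20
  Job 3: p=13, C=33
Total completion time = 9 + 20 + 33 = 62

62


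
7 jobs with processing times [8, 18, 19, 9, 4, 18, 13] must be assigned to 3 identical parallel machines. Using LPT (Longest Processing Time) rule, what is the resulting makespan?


Sort jobs in decreasing order (LPT): [19, 18, 18, 13, 9, 8, 4]
Assign each job to the least loaded machine:
  Machine 1: jobs [19, 8, 4], load = 31
  Machine 2: jobs [18, 13], load = 31
  Machine 3: jobs [18, 9], load = 27
Makespan = max load = 31

31


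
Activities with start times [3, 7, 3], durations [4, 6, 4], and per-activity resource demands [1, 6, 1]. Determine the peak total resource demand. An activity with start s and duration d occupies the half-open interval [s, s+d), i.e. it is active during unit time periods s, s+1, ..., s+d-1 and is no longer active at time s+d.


Each activity i is active on [start_i, start_i + duration_i).
Compute total resource usage per time slot:
  t=0: active resources = [], total = 0
  t=1: active resources = [], total = 0
  t=2: active resources = [], total = 0
  t=3: active resources = [1, 1], total = 2
  t=4: active resources = [1, 1], total = 2
  t=5: active resources = [1, 1], total = 2
  t=6: active resources = [1, 1], total = 2
  t=7: active resources = [6], total = 6
  t=8: active resources = [6], total = 6
  t=9: active resources = [6], total = 6
  t=10: active resources = [6], total = 6
  t=11: active resources = [6], total = 6
  t=12: active resources = [6], total = 6
Peak resource demand = 6

6


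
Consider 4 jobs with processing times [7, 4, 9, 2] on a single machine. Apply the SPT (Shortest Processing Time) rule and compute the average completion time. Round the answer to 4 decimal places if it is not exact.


Sort jobs by processing time (SPT order): [2, 4, 7, 9]
Compute completion times sequentially:
  Job 1: processing = 2, completes at 2
  Job 2: processing = 4, completes at 6
  Job 3: processing = 7, completes at 13
  Job 4: processing = 9, completes at 22
Sum of completion times = 43
Average completion time = 43/4 = 10.75

10.75


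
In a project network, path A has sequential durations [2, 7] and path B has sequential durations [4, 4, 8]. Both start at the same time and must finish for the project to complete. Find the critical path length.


Path A total = 2 + 7 = 9
Path B total = 4 + 4 + 8 = 16
Critical path = longest path = max(9, 16) = 16

16


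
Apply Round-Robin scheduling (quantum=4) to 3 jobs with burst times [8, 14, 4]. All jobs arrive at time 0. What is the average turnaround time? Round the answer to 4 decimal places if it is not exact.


Time quantum = 4
Execution trace:
  J1 runs 4 units, time = 4
  J2 runs 4 units, time = 8
  J3 runs 4 units, time = 12
  J1 runs 4 units, time = 16
  J2 runs 4 units, time = 20
  J2 runs 4 units, time = 24
  J2 runs 2 units, time = 26
Finish times: [16, 26, 12]
Average turnaround = 54/3 = 18.0

18.0


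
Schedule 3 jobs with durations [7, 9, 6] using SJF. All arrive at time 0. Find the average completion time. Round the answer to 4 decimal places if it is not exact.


SJF order (ascending): [6, 7, 9]
Completion times:
  Job 1: burst=6, C=6
  Job 2: burst=7, C=13
  Job 3: burst=9, C=22
Average completion = 41/3 = 13.6667

13.6667


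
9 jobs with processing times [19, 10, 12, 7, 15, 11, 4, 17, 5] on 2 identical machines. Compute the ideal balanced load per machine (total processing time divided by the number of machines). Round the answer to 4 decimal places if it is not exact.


Total processing time = 19 + 10 + 12 + 7 + 15 + 11 + 4 + 17 + 5 = 100
Number of machines = 2
Ideal balanced load = 100 / 2 = 50.0

50.0


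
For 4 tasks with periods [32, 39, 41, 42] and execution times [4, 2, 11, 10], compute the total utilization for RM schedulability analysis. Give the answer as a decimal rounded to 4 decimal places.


Compute individual utilizations (exact fractions):
  Task 1: C/T = 4/32 = 1/8 (approx. 0.125)
  Task 2: C/T = 2/39 (approx. 0.0513)
  Task 3: C/T = 11/41 (approx. 0.2683)
  Task 4: C/T = 10/42 = 5/21 (approx. 0.2381)
Total utilization U = 1/8 + 2/39 + 11/41 + 5/21 = 61129/89544
Rounded to 4 decimal places: U = 0.6827
RM (Liu & Layland) bound for 4 tasks = 0.756828; compare with U = 61129/89544 (approx. 0.682670)
U <= bound, so schedulable by RM sufficient condition.

0.6827


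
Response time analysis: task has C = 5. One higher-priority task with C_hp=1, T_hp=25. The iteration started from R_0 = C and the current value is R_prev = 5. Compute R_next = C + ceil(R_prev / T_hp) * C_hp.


R_next = C + ceil(R_prev / T_hp) * C_hp
ceil(5 / 25) = ceil(0.2) = 1
Interference = 1 * 1 = 1
R_next = 5 + 1 = 6

6


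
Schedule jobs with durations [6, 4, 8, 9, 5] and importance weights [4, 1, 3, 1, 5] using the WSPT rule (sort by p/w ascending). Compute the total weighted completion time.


Compute p/w ratios and sort ascending (WSPT): [(5, 5), (6, 4), (8, 3), (4, 1), (9, 1)]
Compute weighted completion times:
  Job (p=5,w=5): C=5, w*C=5*5=25
  Job (p=6,w=4): C=11, w*C=4*11=44
  Job (p=8,w=3): C=19, w*C=3*19=57
  Job (p=4,w=1): C=23, w*C=1*23=23
  Job (p=9,w=1): C=32, w*C=1*32=32
Total weighted completion time = 181

181


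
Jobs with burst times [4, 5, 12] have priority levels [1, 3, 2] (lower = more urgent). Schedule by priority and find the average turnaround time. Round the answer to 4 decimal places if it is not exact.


Sort by priority (ascending = highest first):
Order: [(1, 4), (2, 12), (3, 5)]
Completion times:
  Priority 1, burst=4, C=4
  Priority 2, burst=12, C=16
  Priority 3, burst=5, C=21
Average turnaround = 41/3 = 13.6667

13.6667


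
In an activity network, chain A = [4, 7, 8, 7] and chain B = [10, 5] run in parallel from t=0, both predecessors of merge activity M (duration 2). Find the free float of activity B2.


ES(B2) = sum of predecessors on chain B = 10
EF(B2) = ES + duration = 10 + 5 = 15
Successor of B2 is M. ES(M) = max(sum(A), sum(B)) = max(26, 15) = 26
Free float = ES(successor) - EF(current) = 26 - 15 = 11

11


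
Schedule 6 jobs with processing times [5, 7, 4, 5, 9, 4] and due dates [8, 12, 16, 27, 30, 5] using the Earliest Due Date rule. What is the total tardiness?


Sort by due date (EDD order): [(4, 5), (5, 8), (7, 12), (4, 16), (5, 27), (9, 30)]
Compute completion times and tardiness:
  Job 1: p=4, d=5, C=4, tardiness=max(0,4-5)=0
  Job 2: p=5, d=8, C=9, tardiness=max(0,9-8)=1
  Job 3: p=7, d=12, C=16, tardiness=max(0,16-12)=4
  Job 4: p=4, d=16, C=20, tardiness=max(0,20-16)=4
  Job 5: p=5, d=27, C=25, tardiness=max(0,25-27)=0
  Job 6: p=9, d=30, C=34, tardiness=max(0,34-30)=4
Total tardiness = 13

13


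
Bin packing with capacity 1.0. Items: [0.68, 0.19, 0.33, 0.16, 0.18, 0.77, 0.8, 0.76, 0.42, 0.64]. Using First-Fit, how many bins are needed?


Place items sequentially using First-Fit:
  Item 0.68 -> new Bin 1
  Item 0.19 -> Bin 1 (now 0.87)
  Item 0.33 -> new Bin 2
  Item 0.16 -> Bin 2 (now 0.49)
  Item 0.18 -> Bin 2 (now 0.67)
  Item 0.77 -> new Bin 3
  Item 0.8 -> new Bin 4
  Item 0.76 -> new Bin 5
  Item 0.42 -> new Bin 6
  Item 0.64 -> new Bin 7
Total bins used = 7

7


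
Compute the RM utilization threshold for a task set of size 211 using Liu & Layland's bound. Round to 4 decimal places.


Compute 2^(1/211) = 1.0032904594
Subtract 1: 1.0032904594 - 1 = 0.0032904594
Multiply by n: 211 * 0.0032904594 = 0.6942869334
Round to 4 dp: 0.6943

0.6943


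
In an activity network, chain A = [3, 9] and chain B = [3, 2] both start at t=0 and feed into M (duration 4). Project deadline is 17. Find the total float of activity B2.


Forward pass: ES(B2) = sum of predecessors on chain B = 3
EF = ES + duration = 3 + 2 = 5
Backward pass: LF(M) = deadline = 17; LS(M) = 17 - 4 = 13
LF(B2) = LS(M) - sum(successors on chain B) = 13 - 0 = 13
LS = LF - duration = 13 - 2 = 11
Total float = LS - ES = 11 - 3 = 8

8


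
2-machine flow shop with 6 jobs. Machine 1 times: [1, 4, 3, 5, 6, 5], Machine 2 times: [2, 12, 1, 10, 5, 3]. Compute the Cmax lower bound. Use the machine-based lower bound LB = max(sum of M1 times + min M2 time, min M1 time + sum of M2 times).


LB1 = sum(M1 times) + min(M2 times) = 24 + 1 = 25
LB2 = min(M1 times) + sum(M2 times) = 1 + 33 = 34
Lower bound = max(LB1, LB2) = max(25, 34) = 34

34


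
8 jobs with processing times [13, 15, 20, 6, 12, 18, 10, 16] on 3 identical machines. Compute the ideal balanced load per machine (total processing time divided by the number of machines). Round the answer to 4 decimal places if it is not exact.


Total processing time = 13 + 15 + 20 + 6 + 12 + 18 + 10 + 16 = 110
Number of machines = 3
Ideal balanced load = 110 / 3 = 36.6667

36.6667


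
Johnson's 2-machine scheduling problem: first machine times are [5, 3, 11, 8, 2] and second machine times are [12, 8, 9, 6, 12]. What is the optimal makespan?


Apply Johnson's rule:
  Group 1 (a <= b): [(5, 2, 12), (2, 3, 8), (1, 5, 12)]
  Group 2 (a > b): [(3, 11, 9), (4, 8, 6)]
Optimal job order: [5, 2, 1, 3, 4]
Schedule:
  Job 5: M1 done at 2, M2 done at 14
  Job 2: M1 done at 5, M2 done at 22
  Job 1: M1 done at 10, M2 done at 34
  Job 3: M1 done at 21, M2 done at 43
  Job 4: M1 done at 29, M2 done at 49
Makespan = 49

49


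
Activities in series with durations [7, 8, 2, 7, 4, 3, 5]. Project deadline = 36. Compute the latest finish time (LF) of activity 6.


LF(activity 6) = deadline - sum of successor durations
Successors: activities 7 through 7 with durations [5]
Sum of successor durations = 5
LF = 36 - 5 = 31

31


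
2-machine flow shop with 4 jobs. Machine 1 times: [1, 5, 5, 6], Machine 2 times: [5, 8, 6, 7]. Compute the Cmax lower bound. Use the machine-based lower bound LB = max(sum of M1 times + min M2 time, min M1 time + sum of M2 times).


LB1 = sum(M1 times) + min(M2 times) = 17 + 5 = 22
LB2 = min(M1 times) + sum(M2 times) = 1 + 26 = 27
Lower bound = max(LB1, LB2) = max(22, 27) = 27

27


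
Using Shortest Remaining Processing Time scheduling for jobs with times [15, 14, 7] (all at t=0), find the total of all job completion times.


Since all jobs arrive at t=0, SRPT equals SPT ordering.
SPT order: [7, 14, 15]
Completion times:
  Job 1: p=7, C=7
  Job 2: p=14, C=21
  Job 3: p=15, C=36
Total completion time = 7 + 21 + 36 = 64

64


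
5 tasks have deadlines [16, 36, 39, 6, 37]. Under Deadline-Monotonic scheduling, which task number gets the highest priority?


Sort tasks by relative deadline (ascending):
  Task 4: deadline = 6
  Task 1: deadline = 16
  Task 2: deadline = 36
  Task 5: deadline = 37
  Task 3: deadline = 39
Priority order (highest first): [4, 1, 2, 5, 3]
Highest priority task = 4

4


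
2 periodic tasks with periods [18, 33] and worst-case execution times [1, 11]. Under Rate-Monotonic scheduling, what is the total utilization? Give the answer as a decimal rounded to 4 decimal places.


Compute individual utilizations (exact fractions):
  Task 1: C/T = 1/18 (approx. 0.0556)
  Task 2: C/T = 11/33 = 1/3 (approx. 0.3333)
Total utilization U = 1/18 + 1/3 = 7/18
Rounded to 4 decimal places: U = 0.3889
RM (Liu & Layland) bound for 2 tasks = 0.828427; compare with U = 7/18 (approx. 0.388889)
U <= bound, so schedulable by RM sufficient condition.

0.3889


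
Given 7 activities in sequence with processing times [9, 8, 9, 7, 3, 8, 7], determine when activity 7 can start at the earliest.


Activity 7 starts after activities 1 through 6 complete.
Predecessor durations: [9, 8, 9, 7, 3, 8]
ES = 9 + 8 + 9 + 7 + 3 + 8 = 44

44


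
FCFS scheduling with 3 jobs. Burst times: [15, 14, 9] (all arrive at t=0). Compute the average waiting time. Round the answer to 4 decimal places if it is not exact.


FCFS order (as given): [15, 14, 9]
Waiting times:
  Job 1: wait = 0
  Job 2: wait = 15
  Job 3: wait = 29
Sum of waiting times = 44
Average waiting time = 44/3 = 14.6667

14.6667


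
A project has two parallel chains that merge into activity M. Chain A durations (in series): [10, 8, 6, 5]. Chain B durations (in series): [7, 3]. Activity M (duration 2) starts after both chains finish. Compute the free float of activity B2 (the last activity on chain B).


ES(B2) = sum of predecessors on chain B = 7
EF(B2) = ES + duration = 7 + 3 = 10
Successor of B2 is M. ES(M) = max(sum(A), sum(B)) = max(29, 10) = 29
Free float = ES(successor) - EF(current) = 29 - 10 = 19

19


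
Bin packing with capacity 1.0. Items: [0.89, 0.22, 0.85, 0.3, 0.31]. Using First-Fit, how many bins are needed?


Place items sequentially using First-Fit:
  Item 0.89 -> new Bin 1
  Item 0.22 -> new Bin 2
  Item 0.85 -> new Bin 3
  Item 0.3 -> Bin 2 (now 0.52)
  Item 0.31 -> Bin 2 (now 0.83)
Total bins used = 3

3


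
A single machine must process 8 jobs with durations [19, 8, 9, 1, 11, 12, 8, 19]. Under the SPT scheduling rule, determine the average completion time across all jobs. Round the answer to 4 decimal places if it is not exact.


Sort jobs by processing time (SPT order): [1, 8, 8, 9, 11, 12, 19, 19]
Compute completion times sequentially:
  Job 1: processing = 1, completes at 1
  Job 2: processing = 8, completes at 9
  Job 3: processing = 8, completes at 17
  Job 4: processing = 9, completes at 26
  Job 5: processing = 11, completes at 37
  Job 6: processing = 12, completes at 49
  Job 7: processing = 19, completes at 68
  Job 8: processing = 19, completes at 87
Sum of completion times = 294
Average completion time = 294/8 = 36.75

36.75


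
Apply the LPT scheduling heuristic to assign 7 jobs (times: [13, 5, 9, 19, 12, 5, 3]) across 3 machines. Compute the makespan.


Sort jobs in decreasing order (LPT): [19, 13, 12, 9, 5, 5, 3]
Assign each job to the least loaded machine:
  Machine 1: jobs [19, 3], load = 22
  Machine 2: jobs [13, 5, 5], load = 23
  Machine 3: jobs [12, 9], load = 21
Makespan = max load = 23

23


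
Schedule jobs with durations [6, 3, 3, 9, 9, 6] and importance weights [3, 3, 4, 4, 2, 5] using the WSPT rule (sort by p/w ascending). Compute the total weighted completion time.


Compute p/w ratios and sort ascending (WSPT): [(3, 4), (3, 3), (6, 5), (6, 3), (9, 4), (9, 2)]
Compute weighted completion times:
  Job (p=3,w=4): C=3, w*C=4*3=12
  Job (p=3,w=3): C=6, w*C=3*6=18
  Job (p=6,w=5): C=12, w*C=5*12=60
  Job (p=6,w=3): C=18, w*C=3*18=54
  Job (p=9,w=4): C=27, w*C=4*27=108
  Job (p=9,w=2): C=36, w*C=2*36=72
Total weighted completion time = 324

324
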